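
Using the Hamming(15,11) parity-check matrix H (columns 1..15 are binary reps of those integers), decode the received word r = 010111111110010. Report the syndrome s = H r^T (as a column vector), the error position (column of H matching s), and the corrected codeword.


s = (1, 1, 0, 0)^T, error position = 12, corrected codeword c = 010111111111010

Compute s = H r^T mod 2 one row at a time:
  s_1 = 1 + 1 + 1 + 1 + 0 + 0 + 1 + 0 = 5 ≡ 1 (mod 2).
  s_2 = 1 + 1 + 1 + 1 + 0 + 0 + 1 + 0 = 5 ≡ 1 (mod 2).
  s_3 = 1 + 0 + 1 + 1 + 1 + 1 + 1 + 0 = 6 ≡ 0 (mod 2).
  s_4 = 0 + 0 + 1 + 1 + 1 + 1 + 0 + 0 = 4 ≡ 0 (mod 2).
s = (1, 1, 0, 0)^T — this equals column 12 of H (binary 1100), so error is at position 12.
Correct: flip bit 12 of r = 010111111110010 to get c = 010111111111010.


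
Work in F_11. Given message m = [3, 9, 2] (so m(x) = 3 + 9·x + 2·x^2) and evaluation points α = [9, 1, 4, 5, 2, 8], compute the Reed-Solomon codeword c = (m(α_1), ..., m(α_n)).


c = [4, 3, 5, 10, 7, 5]

Message polynomial: m(x) = 3 + 9·x + 2·x^2 (mod 11).
For each evaluation point α_i, compute m(α_i) mod 11:
  α_1 = 9: Horner steps 2 → 5 → 4, so m(9) = 4.
  α_2 = 1: Horner steps 2 → 0 → 3, so m(1) = 3.
  α_3 = 4: Horner steps 2 → 6 → 5, so m(4) = 5.
  α_4 = 5: Horner steps 2 → 8 → 10, so m(5) = 10.
  α_5 = 2: Horner steps 2 → 2 → 7, so m(2) = 7.
  α_6 = 8: Horner steps 2 → 3 → 5, so m(8) = 5.
Codeword c = [4, 3, 5, 10, 7, 5] ∈ F_11^6.


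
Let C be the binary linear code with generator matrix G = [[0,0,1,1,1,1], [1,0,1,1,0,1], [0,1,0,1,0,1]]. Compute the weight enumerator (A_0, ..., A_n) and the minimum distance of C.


Weight distribution: A_0 = 1, A_2 = 1, A_3 = 3, A_4 = 2, A_5 = 1. Minimum distance d = 2.

Enumerate all 2^3 = 8 messages m ∈ F_2^3.
For each, compute codeword c = mG in F_2^6, then tally its weight.
  m = 000 → c = 000000, weight = 0.
  m = 100 → c = 001111, weight = 4.
  m = 010 → c = 101101, weight = 4.
  m = 110 → c = 100010, weight = 2.
  m = 001 → c = 010101, weight = 3.
  m = 101 → c = 011010, weight = 3.
  m = 011 → c = 111000, weight = 3.
  m = 111 → c = 110111, weight = 5.
Tally weights:
  weight 0: 1 codewords.
  weight 2: 1 codewords.
  weight 3: 3 codewords.
  weight 4: 2 codewords.
  weight 5: 1 codewords.
Minimum distance d = smallest w > 0 with A_w > 0 = 2.
Sanity: Σ A_w = 8 = 2^3 = 8 ✓.


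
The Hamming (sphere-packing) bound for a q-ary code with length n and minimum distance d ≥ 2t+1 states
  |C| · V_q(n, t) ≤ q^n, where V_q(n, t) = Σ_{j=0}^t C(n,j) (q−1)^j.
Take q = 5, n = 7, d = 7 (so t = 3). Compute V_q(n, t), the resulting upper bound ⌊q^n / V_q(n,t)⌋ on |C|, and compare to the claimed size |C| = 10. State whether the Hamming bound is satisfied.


V_q(n, t) = 2605, q^n = 78125, Hamming bound = 29, |C| = 10 ≤ bound (satisfied).

Step 1: Compute V_q(n, t) = Σ_{j=0}^3 C(n, j) (q−1)^j.
  j = 0: C(7,0)·(4)^0 = 1·1 = 1.
  j = 1: C(7,1)·(4)^1 = 7·4 = 28.
  j = 2: C(7,2)·(4)^2 = 21·16 = 336.
  j = 3: C(7,3)·(4)^3 = 35·64 = 2240.
  V_q(n, t) = 1 + 28 + 336 + 2240 = 2605.
Step 2: q^n = 5^7 = 78125.
Step 3: Hamming bound ⌊q^n / V_q(n,t)⌋ = ⌊78125/2605⌋ = 29.
Step 4: Compare |C| = 10 to 29: satisfied.
The claimed |C| lies below the Hamming bound.


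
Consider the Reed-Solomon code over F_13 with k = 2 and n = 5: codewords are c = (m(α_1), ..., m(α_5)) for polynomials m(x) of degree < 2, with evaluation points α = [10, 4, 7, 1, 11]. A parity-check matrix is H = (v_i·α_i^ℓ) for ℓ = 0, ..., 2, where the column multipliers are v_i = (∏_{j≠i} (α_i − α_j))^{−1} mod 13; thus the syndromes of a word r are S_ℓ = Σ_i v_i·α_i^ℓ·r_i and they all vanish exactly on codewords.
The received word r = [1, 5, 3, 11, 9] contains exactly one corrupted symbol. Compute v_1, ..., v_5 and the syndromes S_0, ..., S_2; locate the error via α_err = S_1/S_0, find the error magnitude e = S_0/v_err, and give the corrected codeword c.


S = (7, 7, 7), error at position 4, error magnitude e = 4, c = [1, 5, 3, 7, 9].

Step 1: column multipliers v_i = (∏_{j≠i}(α_i − α_j))^{−1} mod 13.
  i = 1 (α = 10): (10−4)(10−7)(10−1)(10−11) = 6·3·9·(−1) = −162 ≡ 7, so v_1 = 7^{−1} = 2 (mod 13).
  i = 2 (α = 4): (4−10)(4−7)(4−1)(4−11) = (−6)·(−3)·3·(−7) = −378 ≡ 12, so v_2 = 12^{−1} = 12 (mod 13).
  i = 3 (α = 7): (7−10)(7−4)(7−1)(7−11) = (−3)·3·6·(−4) = 216 ≡ 8, so v_3 = 8^{−1} = 5 (mod 13).
  i = 4 (α = 1): (1−10)(1−4)(1−7)(1−11) = (−9)·(−3)·(−6)·(−10) = 1620 ≡ 8, so v_4 = 8^{−1} = 5 (mod 13).
  i = 5 (α = 11): (11−10)(11−4)(11−7)(11−1) = 1·7·4·10 = 280 ≡ 7, so v_5 = 7^{−1} = 2 (mod 13).
  v = [2, 12, 5, 5, 2].
Step 2: syndromes of r = [1, 5, 3, 11, 9] (all sums mod 13).
  S_0 = Σ v_i r_i = 2·1 + 12·5 + 5·3 + 5·11 + 2·9 = 150 ≡ 7.
  S_1 = Σ v_i α_i r_i = 2·10·1 + 12·4·5 + 5·7·3 + 5·1·11 + 2·11·9 = 618 ≡ 7.
  α_i^2 mod 13 = [9, 3, 10, 1, 4].
  S_2 = Σ v_i α_i^2 r_i = 2·9·1 + 12·3·5 + 5·10·3 + 5·1·11 + 2·4·9 = 475 ≡ 7.
  S = (7, 7, 7) ≠ 0, so r is not a codeword (an error is present).
Step 3: locate the error. For a single error e at position i, S_ℓ = v_i·e·α_i^ℓ, so α_err = S_1/S_0.
  S_0^{−1} = 7^{−1} = 2 (mod 13), so α_err = 7·2 = 14 ≡ 1 = α_4. Error position i = 4.
  Consistency check: S_2/S_1 = 7·2 = 14 ≡ 1 = α_err ✓ (single-error assumption holds).
Step 4: error magnitude e = S_0/v_4 = S_0·∏_{j≠4}(α_4 − α_j) = 7·8 = 56 ≡ 4 (mod 13).
Step 5: correct position 4: c_4 = r_4 − e = 11 − 4 ≡ 7 (mod 13). Hence c = [1, 5, 3, 7, 9].
  Check: interpolating c through the α_i gives m(x) = 12 + 8·x (degree < 2) with m(α_i) = c_i for every i, so c is indeed a codeword.


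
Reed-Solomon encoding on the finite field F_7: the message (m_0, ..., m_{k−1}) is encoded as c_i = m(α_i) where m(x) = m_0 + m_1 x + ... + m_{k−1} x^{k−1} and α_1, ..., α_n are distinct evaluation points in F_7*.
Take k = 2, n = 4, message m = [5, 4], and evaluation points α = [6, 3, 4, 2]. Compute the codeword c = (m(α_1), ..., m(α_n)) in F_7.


c = [1, 3, 0, 6]

Message polynomial: m(x) = 5 + 4·x (mod 7).
For each evaluation point α_i, compute m(α_i) mod 7:
  α_1 = 6: Horner steps 4 → 1, so m(6) = 1.
  α_2 = 3: Horner steps 4 → 3, so m(3) = 3.
  α_3 = 4: Horner steps 4 → 0, so m(4) = 0.
  α_4 = 2: Horner steps 4 → 6, so m(2) = 6.
Codeword c = [1, 3, 0, 6] ∈ F_7^4.


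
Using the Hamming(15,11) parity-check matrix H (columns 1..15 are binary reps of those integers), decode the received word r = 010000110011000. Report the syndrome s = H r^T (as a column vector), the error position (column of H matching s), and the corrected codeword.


s = (1, 0, 1, 0)^T, error position = 10, corrected codeword c = 010000110111000

Compute s = H r^T mod 2 one row at a time:
  s_1 = 1 + 0 + 0 + 1 + 1 + 0 + 0 + 0 = 3 ≡ 1 (mod 2).
  s_2 = 0 + 0 + 0 + 1 + 1 + 0 + 0 + 0 = 2 ≡ 0 (mod 2).
  s_3 = 1 + 0 + 0 + 1 + 0 + 1 + 0 + 0 = 3 ≡ 1 (mod 2).
  s_4 = 0 + 0 + 0 + 1 + 0 + 1 + 0 + 0 = 2 ≡ 0 (mod 2).
s = (1, 0, 1, 0)^T — this equals column 10 of H (binary 1010), so error is at position 10.
Correct: flip bit 10 of r = 010000110011000 to get c = 010000110111000.


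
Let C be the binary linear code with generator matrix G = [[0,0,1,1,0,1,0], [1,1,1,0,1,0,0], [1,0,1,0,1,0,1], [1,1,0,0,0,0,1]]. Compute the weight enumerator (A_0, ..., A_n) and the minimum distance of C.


Weight distribution: A_0 = 1, A_1 = 1, A_2 = 1, A_3 = 4, A_4 = 5, A_5 = 3, A_6 = 1. Minimum distance d = 1.

Enumerate all 2^4 = 16 messages m ∈ F_2^4.
For each, compute codeword c = mG in F_2^7, then tally its weight.
  m = 0000 → c = 0000000, weight = 0.
  m = 1000 → c = 0011010, weight = 3.
  m = 0100 → c = 1110100, weight = 4.
  m = 1100 → c = 1101110, weight = 5.
  m = 0010 → c = 1010101, weight = 4.
  m = 1010 → c = 1001111, weight = 5.
  m = 0110 → c = 0100001, weight = 2.
  m = 1110 → c = 0111011, weight = 5.
  m = 0001 → c = 1100001, weight = 3.
  m = 1001 → c = 1111011, weight = 6.
  m = 0101 → c = 0010101, weight = 3.
  m = 1101 → c = 0001111, weight = 4.
  m = 0011 → c = 0110100, weight = 3.
  m = 1011 → c = 0101110, weight = 4.
  m = 0111 → c = 1000000, weight = 1.
  m = 1111 → c = 1011010, weight = 4.
Tally weights:
  weight 0: 1 codewords.
  weight 1: 1 codewords.
  weight 2: 1 codewords.
  weight 3: 4 codewords.
  weight 4: 5 codewords.
  weight 5: 3 codewords.
  weight 6: 1 codewords.
Minimum distance d = smallest w > 0 with A_w > 0 = 1.
Sanity: Σ A_w = 16 = 2^4 = 16 ✓.


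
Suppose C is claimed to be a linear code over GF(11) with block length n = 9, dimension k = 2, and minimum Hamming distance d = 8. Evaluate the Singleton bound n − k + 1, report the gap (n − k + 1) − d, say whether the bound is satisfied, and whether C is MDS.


Singleton RHS = n − k + 1 = 8, slack = 0, bound satisfied, MDS.

Singleton bound: d ≤ n − k + 1.
Here n = 9, k = 2, so n − k + 1 = 8.
Given d = 8, check d ≤ 8: YES.
Slack = (n − k + 1) − d = 0.
The code is MDS (slack = 0).
Description: the claimed parameters are [9, 2, 8]_11; such a code would be MDS (meets Singleton bound).


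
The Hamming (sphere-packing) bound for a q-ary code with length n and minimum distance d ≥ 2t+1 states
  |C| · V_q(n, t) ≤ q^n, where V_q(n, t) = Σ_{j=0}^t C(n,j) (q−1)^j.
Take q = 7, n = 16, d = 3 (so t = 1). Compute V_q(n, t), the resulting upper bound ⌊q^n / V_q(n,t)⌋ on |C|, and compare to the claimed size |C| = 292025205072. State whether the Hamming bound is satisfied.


V_q(n, t) = 97, q^n = 33232930569601, Hamming bound = 342607531645, |C| = 292025205072 ≤ bound (satisfied).

Step 1: Compute V_q(n, t) = Σ_{j=0}^1 C(n, j) (q−1)^j.
  j = 0: C(16,0)·(6)^0 = 1·1 = 1.
  j = 1: C(16,1)·(6)^1 = 16·6 = 96.
  V_q(n, t) = 1 + 96 = 97.
Step 2: q^n = 7^16 = 33232930569601.
Step 3: Hamming bound ⌊q^n / V_q(n,t)⌋ = ⌊33232930569601/97⌋ = 342607531645.
Step 4: Compare |C| = 292025205072 to 342607531645: satisfied.
The claimed |C| lies below the Hamming bound.


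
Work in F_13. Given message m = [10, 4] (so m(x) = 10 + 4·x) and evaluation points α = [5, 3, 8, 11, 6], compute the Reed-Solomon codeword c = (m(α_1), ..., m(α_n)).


c = [4, 9, 3, 2, 8]

Message polynomial: m(x) = 10 + 4·x (mod 13).
For each evaluation point α_i, compute m(α_i) mod 13:
  α_1 = 5: Horner steps 4 → 4, so m(5) = 4.
  α_2 = 3: Horner steps 4 → 9, so m(3) = 9.
  α_3 = 8: Horner steps 4 → 3, so m(8) = 3.
  α_4 = 11: Horner steps 4 → 2, so m(11) = 2.
  α_5 = 6: Horner steps 4 → 8, so m(6) = 8.
Codeword c = [4, 9, 3, 2, 8] ∈ F_13^5.


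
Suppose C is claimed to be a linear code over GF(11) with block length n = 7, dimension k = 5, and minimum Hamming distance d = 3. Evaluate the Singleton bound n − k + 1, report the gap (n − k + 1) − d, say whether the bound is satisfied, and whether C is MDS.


Singleton RHS = n − k + 1 = 3, slack = 0, bound satisfied, MDS.

Singleton bound: d ≤ n − k + 1.
Here n = 7, k = 5, so n − k + 1 = 3.
Given d = 3, check d ≤ 3: YES.
Slack = (n − k + 1) − d = 0.
The code is MDS (slack = 0).
Description: the claimed parameters are [7, 5, 3]_11; such a code would be MDS (meets Singleton bound).


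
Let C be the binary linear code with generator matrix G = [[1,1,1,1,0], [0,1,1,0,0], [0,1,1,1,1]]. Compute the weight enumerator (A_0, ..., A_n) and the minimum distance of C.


Weight distribution: A_0 = 1, A_2 = 4, A_4 = 3. Minimum distance d = 2.

Enumerate all 2^3 = 8 messages m ∈ F_2^3.
For each, compute codeword c = mG in F_2^5, then tally its weight.
  m = 000 → c = 00000, weight = 0.
  m = 100 → c = 11110, weight = 4.
  m = 010 → c = 01100, weight = 2.
  m = 110 → c = 10010, weight = 2.
  m = 001 → c = 01111, weight = 4.
  m = 101 → c = 10001, weight = 2.
  m = 011 → c = 00011, weight = 2.
  m = 111 → c = 11101, weight = 4.
Tally weights:
  weight 0: 1 codewords.
  weight 2: 4 codewords.
  weight 4: 3 codewords.
Minimum distance d = smallest w > 0 with A_w > 0 = 2.
Sanity: Σ A_w = 8 = 2^3 = 8 ✓.


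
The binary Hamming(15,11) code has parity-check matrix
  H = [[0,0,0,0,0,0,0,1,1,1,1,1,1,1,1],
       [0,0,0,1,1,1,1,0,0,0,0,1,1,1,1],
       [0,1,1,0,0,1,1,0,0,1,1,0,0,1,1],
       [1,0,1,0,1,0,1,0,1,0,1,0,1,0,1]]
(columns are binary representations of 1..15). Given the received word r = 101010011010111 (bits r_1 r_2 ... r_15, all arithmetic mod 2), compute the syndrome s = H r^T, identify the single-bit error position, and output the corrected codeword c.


s = (0, 0, 0, 1)^T, error position = 1, corrected codeword c = 001010011010111

Compute s = H r^T mod 2 one row at a time:
  s_1 = 1 + 1 + 0 + 1 + 0 + 1 + 1 + 1 = 6 ≡ 0 (mod 2).
  s_2 = 0 + 1 + 0 + 0 + 0 + 1 + 1 + 1 = 4 ≡ 0 (mod 2).
  s_3 = 0 + 1 + 0 + 0 + 0 + 1 + 1 + 1 = 4 ≡ 0 (mod 2).
  s_4 = 1 + 1 + 1 + 0 + 1 + 1 + 1 + 1 = 7 ≡ 1 (mod 2).
s = (0, 0, 0, 1)^T — this equals column 1 of H (binary 0001), so error is at position 1.
Correct: flip bit 1 of r = 101010011010111 to get c = 001010011010111.


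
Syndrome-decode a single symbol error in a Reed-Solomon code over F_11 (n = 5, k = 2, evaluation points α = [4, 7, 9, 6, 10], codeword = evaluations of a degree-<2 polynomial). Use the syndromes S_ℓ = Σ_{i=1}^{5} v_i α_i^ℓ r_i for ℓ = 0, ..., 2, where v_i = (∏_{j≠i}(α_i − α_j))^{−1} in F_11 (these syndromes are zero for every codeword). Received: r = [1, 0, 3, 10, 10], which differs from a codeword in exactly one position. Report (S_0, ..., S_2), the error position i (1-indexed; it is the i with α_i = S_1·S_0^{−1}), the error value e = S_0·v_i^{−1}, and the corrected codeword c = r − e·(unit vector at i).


S = (8, 4, 2), error at position 4, error magnitude e = 6, c = [1, 0, 3, 4, 10].

Step 1: column multipliers v_i = (∏_{j≠i}(α_i − α_j))^{−1} mod 11.
  i = 1 (α = 4): (4−7)(4−9)(4−6)(4−10) = (−3)·(−5)·(−2)·(−6) = 180 ≡ 4, so v_1 = 4^{−1} = 3 (mod 11).
  i = 2 (α = 7): (7−4)(7−9)(7−6)(7−10) = 3·(−2)·1·(−3) = 18 ≡ 7, so v_2 = 7^{−1} = 8 (mod 11).
  i = 3 (α = 9): (9−4)(9−7)(9−6)(9−10) = 5·2·3·(−1) = −30 ≡ 3, so v_3 = 3^{−1} = 4 (mod 11).
  i = 4 (α = 6): (6−4)(6−7)(6−9)(6−10) = 2·(−1)·(−3)·(−4) = −24 ≡ 9, so v_4 = 9^{−1} = 5 (mod 11).
  i = 5 (α = 10): (10−4)(10−7)(10−9)(10−6) = 6·3·1·4 = 72 ≡ 6, so v_5 = 6^{−1} = 2 (mod 11).
  v = [3, 8, 4, 5, 2].
Step 2: syndromes of r = [1, 0, 3, 10, 10] (all sums mod 11).
  S_0 = Σ v_i r_i = 3·1 + 8·0 + 4·3 + 5·10 + 2·10 = 85 ≡ 8.
  S_1 = Σ v_i α_i r_i = 3·4·1 + 8·7·0 + 4·9·3 + 5·6·10 + 2·10·10 = 620 ≡ 4.
  α_i^2 mod 11 = [5, 5, 4, 3, 1].
  S_2 = Σ v_i α_i^2 r_i = 3·5·1 + 8·5·0 + 4·4·3 + 5·3·10 + 2·1·10 = 233 ≡ 2.
  S = (8, 4, 2) ≠ 0, so r is not a codeword (an error is present).
Step 3: locate the error. For a single error e at position i, S_ℓ = v_i·e·α_i^ℓ, so α_err = S_1/S_0.
  S_0^{−1} = 8^{−1} = 7 (mod 11), so α_err = 4·7 = 28 ≡ 6 = α_4. Error position i = 4.
  Consistency check: S_2/S_1 = 2·3 = 6 ≡ 6 = α_err ✓ (single-error assumption holds).
Step 4: error magnitude e = S_0/v_4 = S_0·∏_{j≠4}(α_4 − α_j) = 8·9 = 72 ≡ 6 (mod 11).
Step 5: correct position 4: c_4 = r_4 − e = 10 − 6 ≡ 4 (mod 11). Hence c = [1, 0, 3, 4, 10].
  Check: interpolating c through the α_i gives m(x) = 6 + 7·x (degree < 2) with m(α_i) = c_i for every i, so c is indeed a codeword.


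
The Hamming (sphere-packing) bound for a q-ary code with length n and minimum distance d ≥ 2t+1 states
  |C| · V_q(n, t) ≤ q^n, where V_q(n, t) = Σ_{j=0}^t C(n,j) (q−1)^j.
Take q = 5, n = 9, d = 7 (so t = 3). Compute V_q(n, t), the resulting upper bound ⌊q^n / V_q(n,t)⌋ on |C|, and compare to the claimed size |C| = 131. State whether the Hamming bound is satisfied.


V_q(n, t) = 5989, q^n = 1953125, Hamming bound = 326, |C| = 131 ≤ bound (satisfied).

Step 1: Compute V_q(n, t) = Σ_{j=0}^3 C(n, j) (q−1)^j.
  j = 0: C(9,0)·(4)^0 = 1·1 = 1.
  j = 1: C(9,1)·(4)^1 = 9·4 = 36.
  j = 2: C(9,2)·(4)^2 = 36·16 = 576.
  j = 3: C(9,3)·(4)^3 = 84·64 = 5376.
  V_q(n, t) = 1 + 36 + 576 + 5376 = 5989.
Step 2: q^n = 5^9 = 1953125.
Step 3: Hamming bound ⌊q^n / V_q(n,t)⌋ = ⌊1953125/5989⌋ = 326.
Step 4: Compare |C| = 131 to 326: satisfied.
The claimed |C| lies below the Hamming bound.


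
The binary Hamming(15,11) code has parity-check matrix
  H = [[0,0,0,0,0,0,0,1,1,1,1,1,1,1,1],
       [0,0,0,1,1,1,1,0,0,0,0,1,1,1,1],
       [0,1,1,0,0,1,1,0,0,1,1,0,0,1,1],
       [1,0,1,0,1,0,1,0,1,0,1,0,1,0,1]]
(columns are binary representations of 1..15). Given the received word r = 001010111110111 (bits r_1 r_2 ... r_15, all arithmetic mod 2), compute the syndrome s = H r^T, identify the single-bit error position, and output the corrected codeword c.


s = (1, 1, 0, 1)^T, error position = 13, corrected codeword c = 001010111110011

Compute s = H r^T mod 2 one row at a time:
  s_1 = 1 + 1 + 1 + 1 + 0 + 1 + 1 + 1 = 7 ≡ 1 (mod 2).
  s_2 = 0 + 1 + 0 + 1 + 0 + 1 + 1 + 1 = 5 ≡ 1 (mod 2).
  s_3 = 0 + 1 + 0 + 1 + 1 + 1 + 1 + 1 = 6 ≡ 0 (mod 2).
  s_4 = 0 + 1 + 1 + 1 + 1 + 1 + 1 + 1 = 7 ≡ 1 (mod 2).
s = (1, 1, 0, 1)^T — this equals column 13 of H (binary 1101), so error is at position 13.
Correct: flip bit 13 of r = 001010111110111 to get c = 001010111110011.


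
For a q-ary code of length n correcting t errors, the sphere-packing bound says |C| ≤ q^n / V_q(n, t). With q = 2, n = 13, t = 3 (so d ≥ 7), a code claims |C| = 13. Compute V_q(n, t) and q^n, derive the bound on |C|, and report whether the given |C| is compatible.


V_q(n, t) = 378, q^n = 8192, Hamming bound = 21, |C| = 13 ≤ bound (satisfied).

Step 1: Compute V_q(n, t) = Σ_{j=0}^3 C(n, j) (q−1)^j.
  j = 0: C(13,0)·(1)^0 = 1·1 = 1.
  j = 1: C(13,1)·(1)^1 = 13·1 = 13.
  j = 2: C(13,2)·(1)^2 = 78·1 = 78.
  j = 3: C(13,3)·(1)^3 = 286·1 = 286.
  V_q(n, t) = 1 + 13 + 78 + 286 = 378.
Step 2: q^n = 2^13 = 8192.
Step 3: Hamming bound ⌊q^n / V_q(n,t)⌋ = ⌊8192/378⌋ = 21.
Step 4: Compare |C| = 13 to 21: satisfied.
The claimed |C| lies below the Hamming bound.


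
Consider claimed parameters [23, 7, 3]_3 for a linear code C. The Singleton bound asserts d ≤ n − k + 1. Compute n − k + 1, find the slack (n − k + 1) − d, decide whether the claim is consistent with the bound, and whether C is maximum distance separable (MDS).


Singleton RHS = n − k + 1 = 17, slack = 14, bound satisfied, not MDS.

Singleton bound: d ≤ n − k + 1.
Here n = 23, k = 7, so n − k + 1 = 17.
Given d = 3, check d ≤ 17: YES.
Slack = (n − k + 1) − d = 14.
The code is NOT MDS (slack = 14 > 0).
Description: the claimed parameters are [23, 7, 3]_3; such a code would be non-MDS.


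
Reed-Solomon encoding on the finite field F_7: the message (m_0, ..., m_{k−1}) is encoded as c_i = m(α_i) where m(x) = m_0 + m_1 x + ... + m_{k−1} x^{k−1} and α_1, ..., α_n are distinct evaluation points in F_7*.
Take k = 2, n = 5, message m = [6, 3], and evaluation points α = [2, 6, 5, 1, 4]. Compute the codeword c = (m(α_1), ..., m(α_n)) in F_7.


c = [5, 3, 0, 2, 4]

Message polynomial: m(x) = 6 + 3·x (mod 7).
For each evaluation point α_i, compute m(α_i) mod 7:
  α_1 = 2: Horner steps 3 → 5, so m(2) = 5.
  α_2 = 6: Horner steps 3 → 3, so m(6) = 3.
  α_3 = 5: Horner steps 3 → 0, so m(5) = 0.
  α_4 = 1: Horner steps 3 → 2, so m(1) = 2.
  α_5 = 4: Horner steps 3 → 4, so m(4) = 4.
Codeword c = [5, 3, 0, 2, 4] ∈ F_7^5.


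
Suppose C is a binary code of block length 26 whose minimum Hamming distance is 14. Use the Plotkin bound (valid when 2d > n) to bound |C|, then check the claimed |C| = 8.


Plotkin bound M ≤ 14; given |C| = 8 ≤ bound (satisfied).

Check applicability: 2d = 28, n = 26.
2d − n = 2 > 0, so Plotkin applies.
Compute d/(2d−n) = 14/2 ≈ 7.0000.
⌊d/(2d−n)⌋ = 7.
Plotkin bound: M ≤ 2·7 = 14.
Given |C| = 8, check: satisfied.
This |C| is below the Plotkin bound.


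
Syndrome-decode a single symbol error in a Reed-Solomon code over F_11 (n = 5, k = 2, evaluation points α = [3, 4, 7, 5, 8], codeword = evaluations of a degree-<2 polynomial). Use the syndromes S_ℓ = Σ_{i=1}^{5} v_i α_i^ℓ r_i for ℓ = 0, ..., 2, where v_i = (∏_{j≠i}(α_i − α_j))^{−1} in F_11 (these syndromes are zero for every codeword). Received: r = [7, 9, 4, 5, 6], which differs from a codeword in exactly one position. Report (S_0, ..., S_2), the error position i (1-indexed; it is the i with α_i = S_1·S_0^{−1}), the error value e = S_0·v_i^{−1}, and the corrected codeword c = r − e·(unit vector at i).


S = (5, 3, 4), error at position 4, error magnitude e = 5, c = [7, 9, 4, 0, 6].

Step 1: column multipliers v_i = (∏_{j≠i}(α_i − α_j))^{−1} mod 11.
  i = 1 (α = 3): (3−4)(3−7)(3−5)(3−8) = (−1)·(−4)·(−2)·(−5) = 40 ≡ 7, so v_1 = 7^{−1} = 8 (mod 11).
  i = 2 (α = 4): (4−3)(4−7)(4−5)(4−8) = 1·(−3)·(−1)·(−4) = −12 ≡ 10, so v_2 = 10^{−1} = 10 (mod 11).
  i = 3 (α = 7): (7−3)(7−4)(7−5)(7−8) = 4·3·2·(−1) = −24 ≡ 9, so v_3 = 9^{−1} = 5 (mod 11).
  i = 4 (α = 5): (5−3)(5−4)(5−7)(5−8) = 2·1·(−2)·(−3) = 12 ≡ 1, so v_4 = 1^{−1} = 1 (mod 11).
  i = 5 (α = 8): (8−3)(8−4)(8−7)(8−5) = 5·4·1·3 = 60 ≡ 5, so v_5 = 5^{−1} = 9 (mod 11).
  v = [8, 10, 5, 1, 9].
Step 2: syndromes of r = [7, 9, 4, 5, 6] (all sums mod 11).
  S_0 = Σ v_i r_i = 8·7 + 10·9 + 5·4 + 1·5 + 9·6 = 225 ≡ 5.
  S_1 = Σ v_i α_i r_i = 8·3·7 + 10·4·9 + 5·7·4 + 1·5·5 + 9·8·6 = 1125 ≡ 3.
  α_i^2 mod 11 = [9, 5, 5, 3, 9].
  S_2 = Σ v_i α_i^2 r_i = 8·9·7 + 10·5·9 + 5·5·4 + 1·3·5 + 9·9·6 = 1555 ≡ 4.
  S = (5, 3, 4) ≠ 0, so r is not a codeword (an error is present).
Step 3: locate the error. For a single error e at position i, S_ℓ = v_i·e·α_i^ℓ, so α_err = S_1/S_0.
  S_0^{−1} = 5^{−1} = 9 (mod 11), so α_err = 3·9 = 27 ≡ 5 = α_4. Error position i = 4.
  Consistency check: S_2/S_1 = 4·4 = 16 ≡ 5 = α_err ✓ (single-error assumption holds).
Step 4: error magnitude e = S_0/v_4 = S_0·∏_{j≠4}(α_4 − α_j) = 5·1 = 5 ≡ 5 (mod 11).
Step 5: correct position 4: c_4 = r_4 − e = 5 − 5 ≡ 0 (mod 11). Hence c = [7, 9, 4, 0, 6].
  Check: interpolating c through the α_i gives m(x) = 1 + 2·x (degree < 2) with m(α_i) = c_i for every i, so c is indeed a codeword.


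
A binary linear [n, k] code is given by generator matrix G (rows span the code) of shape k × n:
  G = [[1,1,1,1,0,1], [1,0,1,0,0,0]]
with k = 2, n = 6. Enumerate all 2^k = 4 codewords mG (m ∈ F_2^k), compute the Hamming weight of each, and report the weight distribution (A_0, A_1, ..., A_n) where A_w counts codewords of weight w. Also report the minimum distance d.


Weight distribution: A_0 = 1, A_2 = 1, A_3 = 1, A_5 = 1. Minimum distance d = 2.

Enumerate all 2^2 = 4 messages m ∈ F_2^2.
For each, compute codeword c = mG in F_2^6, then tally its weight.
  m = 00 → c = 000000, weight = 0.
  m = 10 → c = 111101, weight = 5.
  m = 01 → c = 101000, weight = 2.
  m = 11 → c = 010101, weight = 3.
Tally weights:
  weight 0: 1 codewords.
  weight 2: 1 codewords.
  weight 3: 1 codewords.
  weight 5: 1 codewords.
Minimum distance d = smallest w > 0 with A_w > 0 = 2.
Sanity: Σ A_w = 4 = 2^2 = 4 ✓.


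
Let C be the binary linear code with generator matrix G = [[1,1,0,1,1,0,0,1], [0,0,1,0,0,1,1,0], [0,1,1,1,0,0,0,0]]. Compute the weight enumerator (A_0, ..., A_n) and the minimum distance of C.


Weight distribution: A_0 = 1, A_3 = 2, A_4 = 2, A_5 = 2, A_8 = 1. Minimum distance d = 3.

Enumerate all 2^3 = 8 messages m ∈ F_2^3.
For each, compute codeword c = mG in F_2^8, then tally its weight.
  m = 000 → c = 00000000, weight = 0.
  m = 100 → c = 11011001, weight = 5.
  m = 010 → c = 00100110, weight = 3.
  m = 110 → c = 11111111, weight = 8.
  m = 001 → c = 01110000, weight = 3.
  m = 101 → c = 10101001, weight = 4.
  m = 011 → c = 01010110, weight = 4.
  m = 111 → c = 10001111, weight = 5.
Tally weights:
  weight 0: 1 codewords.
  weight 3: 2 codewords.
  weight 4: 2 codewords.
  weight 5: 2 codewords.
  weight 8: 1 codewords.
Minimum distance d = smallest w > 0 with A_w > 0 = 3.
Sanity: Σ A_w = 8 = 2^3 = 8 ✓.


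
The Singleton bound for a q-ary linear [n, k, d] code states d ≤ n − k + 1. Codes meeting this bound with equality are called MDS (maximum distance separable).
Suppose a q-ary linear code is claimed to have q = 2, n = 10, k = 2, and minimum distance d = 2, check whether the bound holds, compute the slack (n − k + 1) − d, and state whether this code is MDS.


Singleton RHS = n − k + 1 = 9, slack = 7, bound satisfied, not MDS.

Singleton bound: d ≤ n − k + 1.
Here n = 10, k = 2, so n − k + 1 = 9.
Given d = 2, check d ≤ 9: YES.
Slack = (n − k + 1) − d = 7.
The code is NOT MDS (slack = 7 > 0).
Description: the claimed parameters are [10, 2, 2]_2; such a code would be non-MDS.


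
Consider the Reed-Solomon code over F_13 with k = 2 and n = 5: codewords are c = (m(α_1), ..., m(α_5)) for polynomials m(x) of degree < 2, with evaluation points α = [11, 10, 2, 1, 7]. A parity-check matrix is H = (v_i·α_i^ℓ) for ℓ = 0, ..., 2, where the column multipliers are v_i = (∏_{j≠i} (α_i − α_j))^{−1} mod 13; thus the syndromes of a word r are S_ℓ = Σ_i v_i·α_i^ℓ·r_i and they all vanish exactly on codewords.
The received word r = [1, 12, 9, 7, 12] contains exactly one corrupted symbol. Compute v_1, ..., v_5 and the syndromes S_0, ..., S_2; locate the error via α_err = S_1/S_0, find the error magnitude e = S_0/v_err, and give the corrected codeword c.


S = (5, 9, 11), error at position 5, error magnitude e = 6, c = [1, 12, 9, 7, 6].

Step 1: column multipliers v_i = (∏_{j≠i}(α_i − α_j))^{−1} mod 13.
  i = 1 (α = 11): (11−10)(11−2)(11−1)(11−7) = 1·9·10·4 = 360 ≡ 9, so v_1 = 9^{−1} = 3 (mod 13).
  i = 2 (α = 10): (10−11)(10−2)(10−1)(10−7) = (−1)·8·9·3 = −216 ≡ 5, so v_2 = 5^{−1} = 8 (mod 13).
  i = 3 (α = 2): (2−11)(2−10)(2−1)(2−7) = (−9)·(−8)·1·(−5) = −360 ≡ 4, so v_3 = 4^{−1} = 10 (mod 13).
  i = 4 (α = 1): (1−11)(1−10)(1−2)(1−7) = (−10)·(−9)·(−1)·(−6) = 540 ≡ 7, so v_4 = 7^{−1} = 2 (mod 13).
  i = 5 (α = 7): (7−11)(7−10)(7−2)(7−1) = (−4)·(−3)·5·6 = 360 ≡ 9, so v_5 = 9^{−1} = 3 (mod 13).
  v = [3, 8, 10, 2, 3].
Step 2: syndromes of r = [1, 12, 9, 7, 12] (all sums mod 13).
  S_0 = Σ v_i r_i = 3·1 + 8·12 + 10·9 + 2·7 + 3·12 = 239 ≡ 5.
  S_1 = Σ v_i α_i r_i = 3·11·1 + 8·10·12 + 10·2·9 + 2·1·7 + 3·7·12 = 1439 ≡ 9.
  α_i^2 mod 13 = [4, 9, 4, 1, 10].
  S_2 = Σ v_i α_i^2 r_i = 3·4·1 + 8·9·12 + 10·4·9 + 2·1·7 + 3·10·12 = 1610 ≡ 11.
  S = (5, 9, 11) ≠ 0, so r is not a codeword (an error is present).
Step 3: locate the error. For a single error e at position i, S_ℓ = v_i·e·α_i^ℓ, so α_err = S_1/S_0.
  S_0^{−1} = 5^{−1} = 8 (mod 13), so α_err = 9·8 = 72 ≡ 7 = α_5. Error position i = 5.
  Consistency check: S_2/S_1 = 11·3 = 33 ≡ 7 = α_err ✓ (single-error assumption holds).
Step 4: error magnitude e = S_0/v_5 = S_0·∏_{j≠5}(α_5 − α_j) = 5·9 = 45 ≡ 6 (mod 13).
Step 5: correct position 5: c_5 = r_5 − e = 12 − 6 ≡ 6 (mod 13). Hence c = [1, 12, 9, 7, 6].
  Check: interpolating c through the α_i gives m(x) = 5 + 2·x (degree < 2) with m(α_i) = c_i for every i, so c is indeed a codeword.


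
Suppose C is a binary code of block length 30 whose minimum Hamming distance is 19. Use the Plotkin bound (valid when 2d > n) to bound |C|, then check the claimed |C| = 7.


Plotkin bound M ≤ 4; given |C| = 7 > bound (violated).

Check applicability: 2d = 38, n = 30.
2d − n = 8 > 0, so Plotkin applies.
Compute d/(2d−n) = 19/8 ≈ 2.3750.
⌊d/(2d−n)⌋ = 2.
Plotkin bound: M ≤ 2·2 = 4.
Given |C| = 7, check: VIOLATED.
This |C| is above the Plotkin bound, so no binary code with n = 30, d = 19 and 7 codewords exists.


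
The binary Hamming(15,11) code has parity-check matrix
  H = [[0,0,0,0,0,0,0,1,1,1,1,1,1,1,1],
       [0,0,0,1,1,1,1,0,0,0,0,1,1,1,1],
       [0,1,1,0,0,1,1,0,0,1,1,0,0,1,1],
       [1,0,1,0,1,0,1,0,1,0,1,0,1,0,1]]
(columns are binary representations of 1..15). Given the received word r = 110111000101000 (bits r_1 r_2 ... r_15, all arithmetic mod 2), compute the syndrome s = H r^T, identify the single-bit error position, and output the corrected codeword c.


s = (0, 0, 1, 0)^T, error position = 2, corrected codeword c = 100111000101000

Compute s = H r^T mod 2 one row at a time:
  s_1 = 0 + 0 + 1 + 0 + 1 + 0 + 0 + 0 = 2 ≡ 0 (mod 2).
  s_2 = 1 + 1 + 1 + 0 + 1 + 0 + 0 + 0 = 4 ≡ 0 (mod 2).
  s_3 = 1 + 0 + 1 + 0 + 1 + 0 + 0 + 0 = 3 ≡ 1 (mod 2).
  s_4 = 1 + 0 + 1 + 0 + 0 + 0 + 0 + 0 = 2 ≡ 0 (mod 2).
s = (0, 0, 1, 0)^T — this equals column 2 of H (binary 0010), so error is at position 2.
Correct: flip bit 2 of r = 110111000101000 to get c = 100111000101000.


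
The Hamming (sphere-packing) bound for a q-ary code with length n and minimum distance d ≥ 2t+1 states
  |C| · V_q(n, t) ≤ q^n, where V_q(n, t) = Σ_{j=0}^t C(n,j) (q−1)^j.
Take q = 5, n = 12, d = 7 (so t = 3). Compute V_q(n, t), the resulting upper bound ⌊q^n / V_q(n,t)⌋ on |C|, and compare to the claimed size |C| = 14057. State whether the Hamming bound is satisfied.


V_q(n, t) = 15185, q^n = 244140625, Hamming bound = 16077, |C| = 14057 ≤ bound (satisfied).

Step 1: Compute V_q(n, t) = Σ_{j=0}^3 C(n, j) (q−1)^j.
  j = 0: C(12,0)·(4)^0 = 1·1 = 1.
  j = 1: C(12,1)·(4)^1 = 12·4 = 48.
  j = 2: C(12,2)·(4)^2 = 66·16 = 1056.
  j = 3: C(12,3)·(4)^3 = 220·64 = 14080.
  V_q(n, t) = 1 + 48 + 1056 + 14080 = 15185.
Step 2: q^n = 5^12 = 244140625.
Step 3: Hamming bound ⌊q^n / V_q(n,t)⌋ = ⌊244140625/15185⌋ = 16077.
Step 4: Compare |C| = 14057 to 16077: satisfied.
The claimed |C| lies below the Hamming bound.


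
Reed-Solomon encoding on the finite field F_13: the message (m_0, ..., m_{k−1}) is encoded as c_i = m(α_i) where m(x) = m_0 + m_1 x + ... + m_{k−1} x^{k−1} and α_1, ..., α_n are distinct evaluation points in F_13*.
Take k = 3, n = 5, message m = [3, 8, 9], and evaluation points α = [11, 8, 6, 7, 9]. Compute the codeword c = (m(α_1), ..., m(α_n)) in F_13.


c = [10, 6, 11, 6, 11]

Message polynomial: m(x) = 3 + 8·x + 9·x^2 (mod 13).
For each evaluation point α_i, compute m(α_i) mod 13:
  α_1 = 11: Horner steps 9 → 3 → 10, so m(11) = 10.
  α_2 = 8: Horner steps 9 → 2 → 6, so m(8) = 6.
  α_3 = 6: Horner steps 9 → 10 → 11, so m(6) = 11.
  α_4 = 7: Horner steps 9 → 6 → 6, so m(7) = 6.
  α_5 = 9: Horner steps 9 → 11 → 11, so m(9) = 11.
Codeword c = [10, 6, 11, 6, 11] ∈ F_13^5.


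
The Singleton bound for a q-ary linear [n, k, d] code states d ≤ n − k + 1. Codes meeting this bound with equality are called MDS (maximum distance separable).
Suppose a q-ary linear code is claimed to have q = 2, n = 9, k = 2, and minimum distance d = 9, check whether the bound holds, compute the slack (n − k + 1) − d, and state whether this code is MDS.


Singleton RHS = n − k + 1 = 8, slack = -1, bound violated (no such code; not MDS).

Singleton bound: d ≤ n − k + 1.
Here n = 9, k = 2, so n − k + 1 = 8.
Given d = 9, check d ≤ 8: NO.
Slack = (n − k + 1) − d = -1.
The slack is negative: d = 9 exceeds n − k + 1 = 8 by 1, so the Singleton bound is violated and no linear [9, 2, 9]_2 code can exist. In particular it is not MDS (MDS requires d = n − k + 1 exactly).
Description: the claimed parameters are [9, 2, 9]_2; such a code would be impossible (violates the Singleton bound).


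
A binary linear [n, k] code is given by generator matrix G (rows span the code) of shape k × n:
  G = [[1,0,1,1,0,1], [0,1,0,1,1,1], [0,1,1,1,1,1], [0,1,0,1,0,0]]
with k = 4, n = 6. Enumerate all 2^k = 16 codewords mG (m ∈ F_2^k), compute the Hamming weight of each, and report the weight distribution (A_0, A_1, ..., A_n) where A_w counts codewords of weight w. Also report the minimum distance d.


Weight distribution: A_0 = 1, A_1 = 1, A_2 = 2, A_3 = 6, A_4 = 5, A_5 = 1. Minimum distance d = 1.

Enumerate all 2^4 = 16 messages m ∈ F_2^4.
For each, compute codeword c = mG in F_2^6, then tally its weight.
  m = 0000 → c = 000000, weight = 0.
  m = 1000 → c = 101101, weight = 4.
  m = 0100 → c = 010111, weight = 4.
  m = 1100 → c = 111010, weight = 4.
  m = 0010 → c = 011111, weight = 5.
  m = 1010 → c = 110010, weight = 3.
  m = 0110 → c = 001000, weight = 1.
  m = 1110 → c = 100101, weight = 3.
  m = 0001 → c = 010100, weight = 2.
  m = 1001 → c = 111001, weight = 4.
  m = 0101 → c = 000011, weight = 2.
  m = 1101 → c = 101110, weight = 4.
  m = 0011 → c = 001011, weight = 3.
  m = 1011 → c = 100110, weight = 3.
  m = 0111 → c = 011100, weight = 3.
  m = 1111 → c = 110001, weight = 3.
Tally weights:
  weight 0: 1 codewords.
  weight 1: 1 codewords.
  weight 2: 2 codewords.
  weight 3: 6 codewords.
  weight 4: 5 codewords.
  weight 5: 1 codewords.
Minimum distance d = smallest w > 0 with A_w > 0 = 1.
Sanity: Σ A_w = 16 = 2^4 = 16 ✓.


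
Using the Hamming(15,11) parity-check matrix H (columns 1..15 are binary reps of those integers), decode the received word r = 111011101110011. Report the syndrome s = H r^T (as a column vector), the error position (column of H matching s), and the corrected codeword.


s = (1, 1, 0, 1)^T, error position = 13, corrected codeword c = 111011101110111

Compute s = H r^T mod 2 one row at a time:
  s_1 = 0 + 1 + 1 + 1 + 0 + 0 + 1 + 1 = 5 ≡ 1 (mod 2).
  s_2 = 0 + 1 + 1 + 1 + 0 + 0 + 1 + 1 = 5 ≡ 1 (mod 2).
  s_3 = 1 + 1 + 1 + 1 + 1 + 1 + 1 + 1 = 8 ≡ 0 (mod 2).
  s_4 = 1 + 1 + 1 + 1 + 1 + 1 + 0 + 1 = 7 ≡ 1 (mod 2).
s = (1, 1, 0, 1)^T — this equals column 13 of H (binary 1101), so error is at position 13.
Correct: flip bit 13 of r = 111011101110011 to get c = 111011101110111.


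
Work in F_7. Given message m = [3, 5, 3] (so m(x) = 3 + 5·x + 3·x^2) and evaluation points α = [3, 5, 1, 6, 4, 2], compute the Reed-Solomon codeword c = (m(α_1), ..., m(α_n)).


c = [3, 5, 4, 1, 1, 4]

Message polynomial: m(x) = 3 + 5·x + 3·x^2 (mod 7).
For each evaluation point α_i, compute m(α_i) mod 7:
  α_1 = 3: Horner steps 3 → 0 → 3, so m(3) = 3.
  α_2 = 5: Horner steps 3 → 6 → 5, so m(5) = 5.
  α_3 = 1: Horner steps 3 → 1 → 4, so m(1) = 4.
  α_4 = 6: Horner steps 3 → 2 → 1, so m(6) = 1.
  α_5 = 4: Horner steps 3 → 3 → 1, so m(4) = 1.
  α_6 = 2: Horner steps 3 → 4 → 4, so m(2) = 4.
Codeword c = [3, 5, 4, 1, 1, 4] ∈ F_7^6.


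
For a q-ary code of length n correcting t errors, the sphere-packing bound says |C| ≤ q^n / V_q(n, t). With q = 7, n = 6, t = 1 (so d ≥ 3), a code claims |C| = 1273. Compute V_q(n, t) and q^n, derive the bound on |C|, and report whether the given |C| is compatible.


V_q(n, t) = 37, q^n = 117649, Hamming bound = 3179, |C| = 1273 ≤ bound (satisfied).

Step 1: Compute V_q(n, t) = Σ_{j=0}^1 C(n, j) (q−1)^j.
  j = 0: C(6,0)·(6)^0 = 1·1 = 1.
  j = 1: C(6,1)·(6)^1 = 6·6 = 36.
  V_q(n, t) = 1 + 36 = 37.
Step 2: q^n = 7^6 = 117649.
Step 3: Hamming bound ⌊q^n / V_q(n,t)⌋ = ⌊117649/37⌋ = 3179.
Step 4: Compare |C| = 1273 to 3179: satisfied.
The claimed |C| lies below the Hamming bound.


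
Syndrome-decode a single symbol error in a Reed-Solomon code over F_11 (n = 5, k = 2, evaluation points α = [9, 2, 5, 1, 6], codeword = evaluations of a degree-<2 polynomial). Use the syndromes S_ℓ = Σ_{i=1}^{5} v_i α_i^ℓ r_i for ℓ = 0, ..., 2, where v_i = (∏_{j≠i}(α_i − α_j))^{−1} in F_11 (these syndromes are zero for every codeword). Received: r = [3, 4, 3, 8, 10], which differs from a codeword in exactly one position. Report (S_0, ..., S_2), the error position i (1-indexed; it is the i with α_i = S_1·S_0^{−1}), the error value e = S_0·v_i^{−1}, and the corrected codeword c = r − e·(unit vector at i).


S = (5, 1, 9), error at position 1, error magnitude e = 5, c = [9, 4, 3, 8, 10].

Step 1: column multipliers v_i = (∏_{j≠i}(α_i − α_j))^{−1} mod 11.
  i = 1 (α = 9): (9−2)(9−5)(9−1)(9−6) = 7·4·8·3 = 672 ≡ 1, so v_1 = 1^{−1} = 1 (mod 11).
  i = 2 (α = 2): (2−9)(2−5)(2−1)(2−6) = (−7)·(−3)·1·(−4) = −84 ≡ 4, so v_2 = 4^{−1} = 3 (mod 11).
  i = 3 (α = 5): (5−9)(5−2)(5−1)(5−6) = (−4)·3·4·(−1) = 48 ≡ 4, so v_3 = 4^{−1} = 3 (mod 11).
  i = 4 (α = 1): (1−9)(1−2)(1−5)(1−6) = (−8)·(−1)·(−4)·(−5) = 160 ≡ 6, so v_4 = 6^{−1} = 2 (mod 11).
  i = 5 (α = 6): (6−9)(6−2)(6−5)(6−1) = (−3)·4·1·5 = −60 ≡ 6, so v_5 = 6^{−1} = 2 (mod 11).
  v = [1, 3, 3, 2, 2].
Step 2: syndromes of r = [3, 4, 3, 8, 10] (all sums mod 11).
  S_0 = Σ v_i r_i = 1·3 + 3·4 + 3·3 + 2·8 + 2·10 = 60 ≡ 5.
  S_1 = Σ v_i α_i r_i = 1·9·3 + 3·2·4 + 3·5·3 + 2·1·8 + 2·6·10 = 232 ≡ 1.
  α_i^2 mod 11 = [4, 4, 3, 1, 3].
  S_2 = Σ v_i α_i^2 r_i = 1·4·3 + 3·4·4 + 3·3·3 + 2·1·8 + 2·3·10 = 163 ≡ 9.
  S = (5, 1, 9) ≠ 0, so r is not a codeword (an error is present).
Step 3: locate the error. For a single error e at position i, S_ℓ = v_i·e·α_i^ℓ, so α_err = S_1/S_0.
  S_0^{−1} = 5^{−1} = 9 (mod 11), so α_err = 1·9 = 9 ≡ 9 = α_1. Error position i = 1.
  Consistency check: S_2/S_1 = 9·1 = 9 ≡ 9 = α_err ✓ (single-error assumption holds).
Step 4: error magnitude e = S_0/v_1 = S_0·∏_{j≠1}(α_1 − α_j) = 5·1 = 5 ≡ 5 (mod 11).
Step 5: correct position 1: c_1 = r_1 − e = 3 − 5 ≡ 9 (mod 11). Hence c = [9, 4, 3, 8, 10].
  Check: interpolating c through the α_i gives m(x) = 1 + 7·x (degree < 2) with m(α_i) = c_i for every i, so c is indeed a codeword.


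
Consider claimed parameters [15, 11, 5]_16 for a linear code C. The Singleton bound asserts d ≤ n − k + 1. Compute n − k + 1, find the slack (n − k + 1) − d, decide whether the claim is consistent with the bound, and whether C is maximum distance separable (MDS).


Singleton RHS = n − k + 1 = 5, slack = 0, bound satisfied, MDS.

Singleton bound: d ≤ n − k + 1.
Here n = 15, k = 11, so n − k + 1 = 5.
Given d = 5, check d ≤ 5: YES.
Slack = (n − k + 1) − d = 0.
The code is MDS (slack = 0).
Description: the claimed parameters are [15, 11, 5]_16; such a code would be MDS (meets Singleton bound).


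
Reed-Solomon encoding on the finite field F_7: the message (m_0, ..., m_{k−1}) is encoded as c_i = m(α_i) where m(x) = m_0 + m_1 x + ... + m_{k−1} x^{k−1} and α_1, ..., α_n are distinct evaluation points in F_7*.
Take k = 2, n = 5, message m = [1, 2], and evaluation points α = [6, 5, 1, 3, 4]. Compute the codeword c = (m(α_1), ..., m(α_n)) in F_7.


c = [6, 4, 3, 0, 2]

Message polynomial: m(x) = 1 + 2·x (mod 7).
For each evaluation point α_i, compute m(α_i) mod 7:
  α_1 = 6: Horner steps 2 → 6, so m(6) = 6.
  α_2 = 5: Horner steps 2 → 4, so m(5) = 4.
  α_3 = 1: Horner steps 2 → 3, so m(1) = 3.
  α_4 = 3: Horner steps 2 → 0, so m(3) = 0.
  α_5 = 4: Horner steps 2 → 2, so m(4) = 2.
Codeword c = [6, 4, 3, 0, 2] ∈ F_7^5.


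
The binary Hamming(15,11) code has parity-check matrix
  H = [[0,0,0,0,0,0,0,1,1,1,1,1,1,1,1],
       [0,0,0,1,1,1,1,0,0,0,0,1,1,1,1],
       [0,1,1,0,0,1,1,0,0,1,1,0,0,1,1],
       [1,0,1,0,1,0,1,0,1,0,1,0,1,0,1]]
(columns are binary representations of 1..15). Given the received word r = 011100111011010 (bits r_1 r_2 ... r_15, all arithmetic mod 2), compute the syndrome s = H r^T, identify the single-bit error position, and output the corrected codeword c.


s = (1, 0, 1, 0)^T, error position = 10, corrected codeword c = 011100111111010

Compute s = H r^T mod 2 one row at a time:
  s_1 = 1 + 1 + 0 + 1 + 1 + 0 + 1 + 0 = 5 ≡ 1 (mod 2).
  s_2 = 1 + 0 + 0 + 1 + 1 + 0 + 1 + 0 = 4 ≡ 0 (mod 2).
  s_3 = 1 + 1 + 0 + 1 + 0 + 1 + 1 + 0 = 5 ≡ 1 (mod 2).
  s_4 = 0 + 1 + 0 + 1 + 1 + 1 + 0 + 0 = 4 ≡ 0 (mod 2).
s = (1, 0, 1, 0)^T — this equals column 10 of H (binary 1010), so error is at position 10.
Correct: flip bit 10 of r = 011100111011010 to get c = 011100111111010.
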